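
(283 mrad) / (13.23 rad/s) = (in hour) 5.942e-06. Check: 1 mrad = 0.001 rad, so 283 mrad = 283 * 0.001 = 0.283 rad. 13.23 rad/s is already in rad/s. Combine: 0.283 rad / 13.23 rad/s = 0.021390779 s. 1 hour = 3600 s, so 0.021390779 s = 0.021390779 / 3600 = 5.9418829e-06 hour ≈ 5.942e-06 hour (4 s.f.).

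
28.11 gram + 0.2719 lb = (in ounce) 1 gram = 0.001 kg, so 28.11 gram = 28.11 * 0.001 = 0.02811 kg. 1 lb = 0.45359237 kg, so 0.2719 lb = 0.2719 * 0.45359237 = 0.12333177 kg. Sum: 0.02811 + 0.12333177 = 0.15144177 kg. 1 ounce = 0.028349523 kg, so 0.15144177 kg = 0.15144177 / 0.028349523 = 5.3419511 ounce ≈ 5.342 ounce (4 s.f.). Final answer: 5.342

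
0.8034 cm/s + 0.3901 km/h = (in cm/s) 1 cm/s = 0.01 m/s, so 0.8034 cm/s = 0.8034 * 0.01 = 0.008034 m/s. 1 km/h = 0.27777778 m/s, so 0.3901 km/h = 0.3901 * 0.27777778 = 0.10836111 m/s. Sum: 0.008034 + 0.10836111 = 0.11639511 m/s. 1 cm/s = 0.01 m/s, so 0.11639511 m/s = 0.11639511 / 0.01 = 11.639511 cm/s ≈ 11.64 cm/s (4 s.f.). Final answer: 11.64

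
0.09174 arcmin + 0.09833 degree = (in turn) 1 arcmin = 0.00029088821 rad, so 0.09174 arcmin = 0.09174 * 0.00029088821 = 2.6686084e-05 rad. 1 degree = 0.017453293 rad, so 0.09833 degree = 0.09833 * 0.017453293 = 0.0017161823 rad. Sum: 2.6686084e-05 + 0.0017161823 = 0.0017428683 rad. 1 turn = 6.2831853 rad, so 0.0017428683 rad = 0.0017428683 / 6.2831853 = 0.00027738611 turn ≈ 0.0002774 turn (4 s.f.). Final answer: 0.0002774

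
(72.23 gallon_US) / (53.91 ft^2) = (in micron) 5.459e+04. Check: 1 gallon_US = 0.0037854118 m^3, so 72.23 gallon_US = 72.23 * 0.0037854118 = 0.27342029 m^3. 1 ft^2 = 0.09290304 m^2, so 53.91 ft^2 = 53.91 * 0.09290304 = 5.0084029 m^2. Combine: 0.27342029 m^3 / 5.0084029 m^2 = 0.054592312 m. 1 micron = 1e-06 m, so 0.054592312 m = 0.054592312 / 1e-06 = 54592.312 micron ≈ 5.459e+04 micron (4 s.f.).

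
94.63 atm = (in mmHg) 1 atm = 101325 Pa, so 94.63 atm = 94.63 * 101325 = 9588384.8 Pa. 1 mmHg = 133.32237 Pa, so 9588384.8 Pa = 9588384.8 / 133.32237 = 71918.8 mmHg ≈ 7.192e+04 mmHg (4 s.f.). Final answer: 7.192e+04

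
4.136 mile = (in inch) 2.621e+05. Check: 1 mile = 1609.344 m, so 4.136 mile = 4.136 * 1609.344 = 6656.2468 m. 1 inch = 0.0254 m, so 6656.2468 m = 6656.2468 / 0.0254 = 262056.96 inch ≈ 2.621e+05 inch (4 s.f.).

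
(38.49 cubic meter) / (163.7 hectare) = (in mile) 1.461e-08. Check: 38.49 cubic meter = 38.49 m^3. 1 hectare = 10000 m^2, so 163.7 hectare = 163.7 * 10000 = 1637000 m^2. Combine: 38.49 m^3 / 1637000 m^2 = 2.3512523e-05 m. 1 mile = 1609.344 m, so 2.3512523e-05 m = 2.3512523e-05 / 1609.344 = 1.4610004e-08 mile ≈ 1.461e-08 mile (4 s.f.).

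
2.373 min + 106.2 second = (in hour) 1 min = 60 s, so 2.373 min = 2.373 * 60 = 142.38 s. 106.2 second = 106.2 s. Sum: 142.38 + 106.2 = 248.58 s. 1 hour = 3600 s, so 248.58 s = 248.58 / 3600 = 0.06905 hour. Final answer: 0.06905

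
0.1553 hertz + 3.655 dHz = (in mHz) 520.8. Check: 0.1553 hertz = 0.1553 Hz. 1 dHz = 0.1 Hz, so 3.655 dHz = 3.655 * 0.1 = 0.3655 Hz. Sum: 0.1553 + 0.3655 = 0.5208 Hz. 1 mHz = 0.001 Hz, so 0.5208 Hz = 0.5208 / 0.001 = 520.8 mHz.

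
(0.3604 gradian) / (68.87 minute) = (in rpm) 1.308e-05. Check: 1 gradian = 0.015707963 rad, so 0.3604 gradian = 0.3604 * 0.015707963 = 0.00566115 rad. 1 minute = 60 s, so 68.87 minute = 68.87 * 60 = 4132.2 s. Combine: 0.00566115 rad / 4132.2 s = 1.3700087e-06 rad/s. 1 rpm = 0.10471976 rad/s, so 1.3700087e-06 rad/s = 1.3700087e-06 / 0.10471976 = 1.3082619e-05 rpm ≈ 1.308e-05 rpm (4 s.f.).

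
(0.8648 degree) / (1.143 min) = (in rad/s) 0.0002201. Check: 1 degree = 0.017453293 rad, so 0.8648 degree = 0.8648 * 0.017453293 = 0.015093607 rad. 1 min = 60 s, so 1.143 min = 1.143 * 60 = 68.58 s. Combine: 0.015093607 rad / 68.58 s = 0.0002200876 rad/s. Result: 0.0002200876 rad/s ≈ 0.0002201 rad/s (4 s.f.).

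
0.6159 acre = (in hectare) 1 acre = 4046.8564 m^2, so 0.6159 acre = 0.6159 * 4046.8564 = 2492.4589 m^2. 1 hectare = 10000 m^2, so 2492.4589 m^2 = 2492.4589 / 10000 = 0.24924589 hectare ≈ 0.2492 hectare (4 s.f.). Final answer: 0.2492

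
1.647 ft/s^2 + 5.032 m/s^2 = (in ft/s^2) 1 ft/s^2 = 0.3048 m/s^2, so 1.647 ft/s^2 = 1.647 * 0.3048 = 0.5020056 m/s^2. 5.032 m/s^2 is already in m/s^2. Sum: 0.5020056 + 5.032 = 5.5340056 m/s^2. 1 ft/s^2 = 0.3048 m/s^2, so 5.5340056 m/s^2 = 5.5340056 / 0.3048 = 18.156186 ft/s^2 ≈ 18.16 ft/s^2 (4 s.f.). Final answer: 18.16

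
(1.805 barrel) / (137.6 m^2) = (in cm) 1 barrel = 0.15898729 m^3, so 1.805 barrel = 1.805 * 0.15898729 = 0.28697207 m^3. 137.6 m^2 is already in m^2. Combine: 0.28697207 m^3 / 137.6 m^2 = 0.0020855528 m. 1 cm = 0.01 m, so 0.0020855528 m = 0.0020855528 / 0.01 = 0.20855528 cm ≈ 0.2086 cm (4 s.f.). Final answer: 0.2086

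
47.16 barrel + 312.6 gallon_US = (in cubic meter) 8.681. Check: 1 barrel = 0.15898729 m^3, so 47.16 barrel = 47.16 * 0.15898729 = 7.4978408 m^3. 1 gallon_US = 0.0037854118 m^3, so 312.6 gallon_US = 312.6 * 0.0037854118 = 1.1833197 m^3. Sum: 7.4978408 + 1.1833197 = 8.6811606 m^3. 8.6811606 m^3 = 8.6811606 cubic meter ≈ 8.681 cubic meter (4 s.f.).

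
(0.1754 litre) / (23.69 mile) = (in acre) 1 litre = 0.001 m^3, so 0.1754 litre = 0.1754 * 0.001 = 0.0001754 m^3. 1 mile = 1609.344 m, so 23.69 mile = 23.69 * 1609.344 = 38125.359 m. Combine: 0.0001754 m^3 / 38125.359 m = 4.6006124e-09 m^2. 1 acre = 4046.8564 m^2, so 4.6006124e-09 m^2 = 4.6006124e-09 / 4046.8564 = 1.1368361e-12 acre ≈ 1.137e-12 acre (4 s.f.). Final answer: 1.137e-12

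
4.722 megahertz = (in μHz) 1 megahertz = 1000000 Hz, so 4.722 megahertz = 4.722 * 1000000 = 4722000 Hz. 1 μHz = 1e-06 Hz, so 4722000 Hz = 4722000 / 1e-06 = 4.722e+12 μHz. Final answer: 4.722e+12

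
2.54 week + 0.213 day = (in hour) 1 week = 604800 s, so 2.54 week = 2.54 * 604800 = 1536192 s. 1 day = 86400 s, so 0.213 day = 0.213 * 86400 = 18403.2 s. Sum: 1536192 + 18403.2 = 1554595.2 s. 1 hour = 3600 s, so 1554595.2 s = 1554595.2 / 3600 = 431.832 hour ≈ 431.8 hour (4 s.f.). Final answer: 431.8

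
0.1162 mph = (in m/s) 0.05195. Check: 1 mph = 0.44704 m/s, so 0.1162 mph = 0.1162 * 0.44704 = 0.051946048 m/s. Result: 0.051946048 m/s ≈ 0.05195 m/s (4 s.f.).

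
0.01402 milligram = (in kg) 1.402e-08. Check: 1 milligram = 1e-06 kg, so 0.01402 milligram = 0.01402 * 1e-06 = 1.402e-08 kg. Result: 1.402e-08 kg.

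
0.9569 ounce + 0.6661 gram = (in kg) 1 ounce = 0.028349523 kg, so 0.9569 ounce = 0.9569 * 0.028349523 = 0.027127659 kg. 1 gram = 0.001 kg, so 0.6661 gram = 0.6661 * 0.001 = 0.0006661 kg. Sum: 0.027127659 + 0.0006661 = 0.027793759 kg. Result: 0.027793759 kg ≈ 0.02779 kg (4 s.f.). Final answer: 0.02779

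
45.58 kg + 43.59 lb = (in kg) 45.58 kg is already in kg. 1 lb = 0.45359237 kg, so 43.59 lb = 43.59 * 0.45359237 = 19.772091 kg. Sum: 45.58 + 19.772091 = 65.352091 kg. Result: 65.352091 kg ≈ 65.35 kg (4 s.f.). Final answer: 65.35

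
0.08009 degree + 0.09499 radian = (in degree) 5.523. Check: 1 degree = 0.017453293 rad, so 0.08009 degree = 0.08009 * 0.017453293 = 0.0013978342 rad. 0.09499 radian = 0.09499 rad. Sum: 0.0013978342 + 0.09499 = 0.096387834 rad. 1 degree = 0.017453293 rad, so 0.096387834 rad = 0.096387834 / 0.017453293 = 5.5226161 degree ≈ 5.523 degree (4 s.f.).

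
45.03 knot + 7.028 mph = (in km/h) 1 knot = 0.51444444 m/s, so 45.03 knot = 45.03 * 0.51444444 = 23.165433 m/s. 1 mph = 0.44704 m/s, so 7.028 mph = 7.028 * 0.44704 = 3.1417971 m/s. Sum: 23.165433 + 3.1417971 = 26.30723 m/s. 1 km/h = 0.27777778 m/s, so 26.30723 m/s = 26.30723 / 0.27777778 = 94.70603 km/h ≈ 94.71 km/h (4 s.f.). Final answer: 94.71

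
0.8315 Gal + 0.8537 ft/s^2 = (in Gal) 1 Gal = 0.01 m/s^2, so 0.8315 Gal = 0.8315 * 0.01 = 0.008315 m/s^2. 1 ft/s^2 = 0.3048 m/s^2, so 0.8537 ft/s^2 = 0.8537 * 0.3048 = 0.26020776 m/s^2. Sum: 0.008315 + 0.26020776 = 0.26852276 m/s^2. 1 Gal = 0.01 m/s^2, so 0.26852276 m/s^2 = 0.26852276 / 0.01 = 26.852276 Gal ≈ 26.85 Gal (4 s.f.). Final answer: 26.85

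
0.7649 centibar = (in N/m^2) 764.9. Check: 1 centibar = 1000 Pa, so 0.7649 centibar = 0.7649 * 1000 = 764.9 Pa. 764.9 Pa = 764.9 N/m^2.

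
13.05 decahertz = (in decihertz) 1305. Check: 1 decahertz = 10 Hz, so 13.05 decahertz = 13.05 * 10 = 130.5 Hz. 1 decihertz = 0.1 Hz, so 130.5 Hz = 130.5 / 0.1 = 1305 decihertz.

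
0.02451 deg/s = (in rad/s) 1 deg/s = 0.017453293 rad/s, so 0.02451 deg/s = 0.02451 * 0.017453293 = 0.0004277802 rad/s. Result: 0.0004277802 rad/s ≈ 0.0004278 rad/s (4 s.f.). Final answer: 0.0004278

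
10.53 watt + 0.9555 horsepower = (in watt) 723. Check: 10.53 watt = 10.53 W. 1 horsepower = 745.69987 W, so 0.9555 horsepower = 0.9555 * 745.69987 = 712.51623 W. Sum: 10.53 + 712.51623 = 723.04623 W. 723.04623 W = 723.04623 watt ≈ 723 watt (4 s.f.).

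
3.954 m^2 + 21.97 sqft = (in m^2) 3.954 m^2 is already in m^2. 1 sqft = 0.09290304 m^2, so 21.97 sqft = 21.97 * 0.09290304 = 2.0410798 m^2. Sum: 3.954 + 2.0410798 = 5.9950798 m^2. Result: 5.9950798 m^2 ≈ 5.995 m^2 (4 s.f.). Final answer: 5.995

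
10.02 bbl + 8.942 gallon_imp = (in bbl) 1 bbl = 0.15898729 m^3, so 10.02 bbl = 10.02 * 0.15898729 = 1.5930527 m^3. 1 gallon_imp = 0.00454609 m^3, so 8.942 gallon_imp = 8.942 * 0.00454609 = 0.040651137 m^3. Sum: 1.5930527 + 0.040651137 = 1.6337038 m^3. 1 bbl = 0.15898729 m^3, so 1.6337038 m^3 = 1.6337038 / 0.15898729 = 10.275688 bbl ≈ 10.28 bbl (4 s.f.). Final answer: 10.28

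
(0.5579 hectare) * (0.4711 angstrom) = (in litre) 1 hectare = 10000 m^2, so 0.5579 hectare = 0.5579 * 10000 = 5579 m^2. 1 angstrom = 1e-10 m, so 0.4711 angstrom = 0.4711 * 1e-10 = 4.711e-11 m. Combine: 5579 m^2 * 4.711e-11 m = 2.6282669e-07 m^3. 1 litre = 0.001 m^3, so 2.6282669e-07 m^3 = 2.6282669e-07 / 0.001 = 0.00026282669 litre ≈ 0.0002628 litre (4 s.f.). Final answer: 0.0002628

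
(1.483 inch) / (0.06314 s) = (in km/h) 2.148. Check: 1 inch = 0.0254 m, so 1.483 inch = 1.483 * 0.0254 = 0.0376682 m. 0.06314 s is already in s. Combine: 0.0376682 m / 0.06314 s = 0.5965822 m/s. 1 km/h = 0.27777778 m/s, so 0.5965822 m/s = 0.5965822 / 0.27777778 = 2.1476959 km/h ≈ 2.148 km/h (4 s.f.).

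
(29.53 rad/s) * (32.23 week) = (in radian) 5.756e+08. Check: 29.53 rad/s is already in rad/s. 1 week = 604800 s, so 32.23 week = 32.23 * 604800 = 19492704 s. Combine: 29.53 rad/s * 19492704 s = 5.7561955e+08 rad. 5.7561955e+08 rad = 5.7561955e+08 radian ≈ 5.756e+08 radian (4 s.f.).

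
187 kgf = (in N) 1 kgf = 9.80665 N, so 187 kgf = 187 * 9.80665 = 1833.8435 N. Result: 1833.8435 N ≈ 1834 N (4 s.f.). Final answer: 1834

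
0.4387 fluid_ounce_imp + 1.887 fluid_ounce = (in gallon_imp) 0.01502. Check: 1 fluid_ounce_imp = 2.8413063e-05 m^3, so 0.4387 fluid_ounce_imp = 0.4387 * 2.8413063e-05 = 1.2464811e-05 m^3. 1 fluid_ounce = 2.957353e-05 m^3, so 1.887 fluid_ounce = 1.887 * 2.957353e-05 = 5.580525e-05 m^3. Sum: 1.2464811e-05 + 5.580525e-05 = 6.8270061e-05 m^3. 1 gallon_imp = 0.00454609 m^3, so 6.8270061e-05 m^3 = 6.8270061e-05 / 0.00454609 = 0.015017314 gallon_imp ≈ 0.01502 gallon_imp (4 s.f.).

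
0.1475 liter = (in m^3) 0.0001475. Check: 1 liter = 0.001 m^3, so 0.1475 liter = 0.1475 * 0.001 = 0.0001475 m^3. Result: 0.0001475 m^3.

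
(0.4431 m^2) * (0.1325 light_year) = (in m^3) 0.4431 m^2 is already in m^2. 1 light_year = 9.4607305e+15 m, so 0.1325 light_year = 0.1325 * 9.4607305e+15 = 1.2535468e+15 m. Combine: 0.4431 m^2 * 1.2535468e+15 m = 5.5544658e+14 m^3. Result: 5.5544658e+14 m^3 ≈ 5.554e+14 m^3 (4 s.f.). Final answer: 5.554e+14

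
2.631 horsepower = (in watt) 1962. Check: 1 horsepower = 745.69987 W, so 2.631 horsepower = 2.631 * 745.69987 = 1961.9364 W. 1961.9364 W = 1961.9364 watt ≈ 1962 watt (4 s.f.).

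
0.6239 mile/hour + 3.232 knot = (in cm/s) 194.2. Check: 1 mile/hour = 0.44704 m/s, so 0.6239 mile/hour = 0.6239 * 0.44704 = 0.27890826 m/s. 1 knot = 0.51444444 m/s, so 3.232 knot = 3.232 * 0.51444444 = 1.6626844 m/s. Sum: 0.27890826 + 1.6626844 = 1.9415927 m/s. 1 cm/s = 0.01 m/s, so 1.9415927 m/s = 1.9415927 / 0.01 = 194.15927 cm/s ≈ 194.2 cm/s (4 s.f.).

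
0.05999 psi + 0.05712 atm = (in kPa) 6.201. Check: 1 psi = 6894.7573 Pa, so 0.05999 psi = 0.05999 * 6894.7573 = 413.61649 Pa. 1 atm = 101325 Pa, so 0.05712 atm = 0.05712 * 101325 = 5787.684 Pa. Sum: 413.61649 + 5787.684 = 6201.3005 Pa. 1 kPa = 1000 Pa, so 6201.3005 Pa = 6201.3005 / 1000 = 6.2013005 kPa ≈ 6.201 kPa (4 s.f.).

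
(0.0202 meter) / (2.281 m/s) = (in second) 0.0202 meter = 0.0202 m. 2.281 m/s is already in m/s. Combine: 0.0202 m / 2.281 m/s = 0.008855765 s. 0.008855765 s = 0.008855765 second ≈ 0.008856 second (4 s.f.). Final answer: 0.008856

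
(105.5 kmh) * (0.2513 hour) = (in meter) 2.651e+04. Check: 1 kmh = 0.27777778 m/s, so 105.5 kmh = 105.5 * 0.27777778 = 29.305556 m/s. 1 hour = 3600 s, so 0.2513 hour = 0.2513 * 3600 = 904.68 s. Combine: 29.305556 m/s * 904.68 s = 26512.15 m. 26512.15 m = 26512.15 meter ≈ 2.651e+04 meter (4 s.f.).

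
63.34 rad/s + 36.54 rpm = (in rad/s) 63.34 rad/s is already in rad/s. 1 rpm = 0.10471976 rad/s, so 36.54 rpm = 36.54 * 0.10471976 = 3.8264599 rad/s. Sum: 63.34 + 3.8264599 = 67.16646 rad/s. Result: 67.16646 rad/s ≈ 67.17 rad/s (4 s.f.). Final answer: 67.17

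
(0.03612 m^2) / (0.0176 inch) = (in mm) 0.03612 m^2 is already in m^2. 1 inch = 0.0254 m, so 0.0176 inch = 0.0176 * 0.0254 = 0.00044704 m. Combine: 0.03612 m^2 / 0.00044704 m = 80.798139 m. 1 mm = 0.001 m, so 80.798139 m = 80.798139 / 0.001 = 80798.139 mm ≈ 8.08e+04 mm (4 s.f.). Final answer: 8.08e+04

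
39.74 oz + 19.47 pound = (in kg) 9.958. Check: 1 oz = 0.028349523 kg, so 39.74 oz = 39.74 * 0.028349523 = 1.12661 kg. 1 pound = 0.45359237 kg, so 19.47 pound = 19.47 * 0.45359237 = 8.8314434 kg. Sum: 1.12661 + 8.8314434 = 9.9580535 kg. Result: 9.9580535 kg ≈ 9.958 kg (4 s.f.).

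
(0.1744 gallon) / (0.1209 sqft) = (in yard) 1 gallon = 0.0037854118 m^3, so 0.1744 gallon = 0.1744 * 0.0037854118 = 0.00066017582 m^3. 1 sqft = 0.09290304 m^2, so 0.1209 sqft = 0.1209 * 0.09290304 = 0.011231978 m^2. Combine: 0.00066017582 m^3 / 0.011231978 m^2 = 0.058776454 m. 1 yard = 0.9144 m, so 0.058776454 m = 0.058776454 / 0.9144 = 0.064278712 yard ≈ 0.06428 yard (4 s.f.). Final answer: 0.06428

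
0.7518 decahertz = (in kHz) 1 decahertz = 10 Hz, so 0.7518 decahertz = 0.7518 * 10 = 7.518 Hz. 1 kHz = 1000 Hz, so 7.518 Hz = 7.518 / 1000 = 0.007518 kHz. Final answer: 0.007518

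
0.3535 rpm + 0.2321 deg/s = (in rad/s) 0.04107. Check: 1 rpm = 0.10471976 rad/s, so 0.3535 rpm = 0.3535 * 0.10471976 = 0.037018433 rad/s. 1 deg/s = 0.017453293 rad/s, so 0.2321 deg/s = 0.2321 * 0.017453293 = 0.0040509092 rad/s. Sum: 0.037018433 + 0.0040509092 = 0.041069343 rad/s. Result: 0.041069343 rad/s ≈ 0.04107 rad/s (4 s.f.).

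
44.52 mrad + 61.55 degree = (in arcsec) 2.308e+05. Check: 1 mrad = 0.001 rad, so 44.52 mrad = 44.52 * 0.001 = 0.04452 rad. 1 degree = 0.017453293 rad, so 61.55 degree = 61.55 * 0.017453293 = 1.0742502 rad. Sum: 0.04452 + 1.0742502 = 1.1187702 rad. 1 arcsec = 4.8481368e-06 rad, so 1.1187702 rad = 1.1187702 / 4.8481368e-06 = 230762.91 arcsec ≈ 2.308e+05 arcsec (4 s.f.).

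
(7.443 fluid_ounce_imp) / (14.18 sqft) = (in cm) 0.01605. Check: 1 fluid_ounce_imp = 2.8413063e-05 m^3, so 7.443 fluid_ounce_imp = 7.443 * 2.8413063e-05 = 0.00021147842 m^3. 1 sqft = 0.09290304 m^2, so 14.18 sqft = 14.18 * 0.09290304 = 1.3173651 m^2. Combine: 0.00021147842 m^3 / 1.3173651 m^2 = 0.00016053137 m. 1 cm = 0.01 m, so 0.00016053137 m = 0.00016053137 / 0.01 = 0.016053137 cm ≈ 0.01605 cm (4 s.f.).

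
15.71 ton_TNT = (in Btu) 1 ton_TNT = 4.184e+09 J, so 15.71 ton_TNT = 15.71 * 4.184e+09 = 6.573064e+10 J. 1 Btu = 1055.0559 J, so 6.573064e+10 J = 6.573064e+10 / 1055.0559 = 62300626 Btu ≈ 6.23e+07 Btu (4 s.f.). Final answer: 6.23e+07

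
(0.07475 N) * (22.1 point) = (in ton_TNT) 1.393e-13. Check: 0.07475 N is already in N. 1 point = 0.00035277778 m, so 22.1 point = 22.1 * 0.00035277778 = 0.0077963889 m. Combine: 0.07475 N * 0.0077963889 m = 0.00058278007 J. 1 ton_TNT = 4.184e+09 J, so 0.00058278007 J = 0.00058278007 / 4.184e+09 = 1.3928778e-13 ton_TNT ≈ 1.393e-13 ton_TNT (4 s.f.).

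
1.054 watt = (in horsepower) 1.054 watt = 1.054 W. 1 horsepower = 745.69987 W, so 1.054 W = 1.054 / 745.69987 = 0.0014134373 horsepower ≈ 0.001413 horsepower (4 s.f.). Final answer: 0.001413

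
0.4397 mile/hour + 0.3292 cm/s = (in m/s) 1 mile/hour = 0.44704 m/s, so 0.4397 mile/hour = 0.4397 * 0.44704 = 0.19656349 m/s. 1 cm/s = 0.01 m/s, so 0.3292 cm/s = 0.3292 * 0.01 = 0.003292 m/s. Sum: 0.19656349 + 0.003292 = 0.19985549 m/s. Result: 0.19985549 m/s ≈ 0.1999 m/s (4 s.f.). Final answer: 0.1999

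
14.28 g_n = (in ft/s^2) 1 g_n = 9.80665 m/s^2, so 14.28 g_n = 14.28 * 9.80665 = 140.03896 m/s^2. 1 ft/s^2 = 0.3048 m/s^2, so 140.03896 m/s^2 = 140.03896 / 0.3048 = 459.44541 ft/s^2 ≈ 459.4 ft/s^2 (4 s.f.). Final answer: 459.4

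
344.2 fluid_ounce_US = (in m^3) 0.01018. Check: 1 fluid_ounce_US = 2.957353e-05 m^3, so 344.2 fluid_ounce_US = 344.2 * 2.957353e-05 = 0.010179209 m^3. Result: 0.010179209 m^3 ≈ 0.01018 m^3 (4 s.f.).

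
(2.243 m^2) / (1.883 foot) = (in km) 0.003908. Check: 2.243 m^2 is already in m^2. 1 foot = 0.3048 m, so 1.883 foot = 1.883 * 0.3048 = 0.5739384 m. Combine: 2.243 m^2 / 0.5739384 m = 3.9080849 m. 1 km = 1000 m, so 3.9080849 m = 3.9080849 / 1000 = 0.0039080849 km ≈ 0.003908 km (4 s.f.).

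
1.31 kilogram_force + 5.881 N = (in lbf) 1 kilogram_force = 9.80665 N, so 1.31 kilogram_force = 1.31 * 9.80665 = 12.846711 N. 5.881 N is already in N. Sum: 12.846711 + 5.881 = 18.727711 N. 1 lbf = 4.4482216 N, so 18.727711 N = 18.727711 / 4.4482216 = 4.210157 lbf ≈ 4.21 lbf (4 s.f.). Final answer: 4.21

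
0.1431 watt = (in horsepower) 0.1431 watt = 0.1431 W. 1 horsepower = 745.69987 W, so 0.1431 W = 0.1431 / 745.69987 = 0.00019190026 horsepower ≈ 0.0001919 horsepower (4 s.f.). Final answer: 0.0001919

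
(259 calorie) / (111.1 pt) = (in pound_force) 6216. Check: 1 calorie = 4.184 J, so 259 calorie = 259 * 4.184 = 1083.656 J. 1 pt = 0.00035277778 m, so 111.1 pt = 111.1 * 0.00035277778 = 0.039193611 m. Combine: 1083.656 J / 0.039193611 m = 27648.792 N. 1 pound_force = 4.4482216 N, so 27648.792 N = 27648.792 / 4.4482216 = 6215.6957 pound_force ≈ 6216 pound_force (4 s.f.).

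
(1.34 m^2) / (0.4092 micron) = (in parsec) 1.34 m^2 is already in m^2. 1 micron = 1e-06 m, so 0.4092 micron = 0.4092 * 1e-06 = 4.092e-07 m. Combine: 1.34 m^2 / 4.092e-07 m = 3274682.3 m. 1 parsec = 3.0856776e+16 m, so 3274682.3 m = 3274682.3 / 3.0856776e+16 = 1.0612523e-10 parsec ≈ 1.061e-10 parsec (4 s.f.). Final answer: 1.061e-10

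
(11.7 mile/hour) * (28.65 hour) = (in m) 1 mile/hour = 0.44704 m/s, so 11.7 mile/hour = 11.7 * 0.44704 = 5.230368 m/s. 1 hour = 3600 s, so 28.65 hour = 28.65 * 3600 = 103140 s. Combine: 5.230368 m/s * 103140 s = 539460.16 m. Result: 539460.16 m ≈ 5.395e+05 m (4 s.f.). Final answer: 5.395e+05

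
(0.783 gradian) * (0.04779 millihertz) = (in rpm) 5.613e-06. Check: 1 gradian = 0.015707963 rad, so 0.783 gradian = 0.783 * 0.015707963 = 0.012299335 rad. 1 millihertz = 0.001 Hz, so 0.04779 millihertz = 0.04779 * 0.001 = 4.779e-05 Hz. Combine: 0.012299335 rad * 4.779e-05 Hz = 5.8778523e-07 rad/s. 1 rpm = 0.10471976 rad/s, so 5.8778523e-07 rad/s = 5.8778523e-07 / 0.10471976 = 5.6129355e-06 rpm ≈ 5.613e-06 rpm (4 s.f.).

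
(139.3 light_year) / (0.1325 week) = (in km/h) 1 light_year = 9.4607305e+15 m, so 139.3 light_year = 139.3 * 9.4607305e+15 = 1.3178798e+18 m. 1 week = 604800 s, so 0.1325 week = 0.1325 * 604800 = 80136 s. Combine: 1.3178798e+18 m / 80136 s = 1.644554e+13 m/s. 1 km/h = 0.27777778 m/s, so 1.644554e+13 m/s = 1.644554e+13 / 0.27777778 = 5.9203942e+13 km/h ≈ 5.92e+13 km/h (4 s.f.). Final answer: 5.92e+13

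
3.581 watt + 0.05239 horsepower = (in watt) 42.65. Check: 3.581 watt = 3.581 W. 1 horsepower = 745.69987 W, so 0.05239 horsepower = 0.05239 * 745.69987 = 39.067216 W. Sum: 3.581 + 39.067216 = 42.648216 W. 42.648216 W = 42.648216 watt ≈ 42.65 watt (4 s.f.).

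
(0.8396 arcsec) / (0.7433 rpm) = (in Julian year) 1.657e-12. Check: 1 arcsec = 4.8481368e-06 rad, so 0.8396 arcsec = 0.8396 * 4.8481368e-06 = 4.0704957e-06 rad. 1 rpm = 0.10471976 rad/s, so 0.7433 rpm = 0.7433 * 0.10471976 = 0.077838194 rad/s. Combine: 4.0704957e-06 rad / 0.077838194 rad/s = 5.2294323e-05 s. 1 Julian year = 31557600 s, so 5.2294323e-05 s = 5.2294323e-05 / 31557600 = 1.6571071e-12 Julian year ≈ 1.657e-12 Julian year (4 s.f.).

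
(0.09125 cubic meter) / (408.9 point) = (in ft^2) 6.809. Check: 0.09125 cubic meter = 0.09125 m^3. 1 point = 0.00035277778 m, so 408.9 point = 408.9 * 0.00035277778 = 0.14425083 m. Combine: 0.09125 m^3 / 0.14425083 m = 0.63257867 m^2. 1 ft^2 = 0.09290304 m^2, so 0.63257867 m^2 = 0.63257867 / 0.09290304 = 6.8090201 ft^2 ≈ 6.809 ft^2 (4 s.f.).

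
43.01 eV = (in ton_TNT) 1.647e-27. Check: 1 eV = 1.6021766e-19 J, so 43.01 eV = 43.01 * 1.6021766e-19 = 6.8909617e-18 J. 1 ton_TNT = 4.184e+09 J, so 6.8909617e-18 J = 6.8909617e-18 / 4.184e+09 = 1.6469794e-27 ton_TNT ≈ 1.647e-27 ton_TNT (4 s.f.).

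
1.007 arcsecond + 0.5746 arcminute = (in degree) 0.009856. Check: 1 arcsecond = 4.8481368e-06 rad, so 1.007 arcsecond = 1.007 * 4.8481368e-06 = 4.8820738e-06 rad. 1 arcminute = 0.00029088821 rad, so 0.5746 arcminute = 0.5746 * 0.00029088821 = 0.00016714436 rad. Sum: 4.8820738e-06 + 0.00016714436 = 0.00017202644 rad. 1 degree = 0.017453293 rad, so 0.00017202644 rad = 0.00017202644 / 0.017453293 = 0.0098563889 degree ≈ 0.009856 degree (4 s.f.).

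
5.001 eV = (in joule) 8.012e-19. Check: 1 eV = 1.6021766e-19 J, so 5.001 eV = 5.001 * 1.6021766e-19 = 8.0124853e-19 J. 8.0124853e-19 J = 8.0124853e-19 joule ≈ 8.012e-19 joule (4 s.f.).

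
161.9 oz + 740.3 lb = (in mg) 3.404e+08. Check: 1 oz = 0.028349523 kg, so 161.9 oz = 161.9 * 0.028349523 = 4.5897878 kg. 1 lb = 0.45359237 kg, so 740.3 lb = 740.3 * 0.45359237 = 335.79443 kg. Sum: 4.5897878 + 335.79443 = 340.38422 kg. 1 mg = 1e-06 kg, so 340.38422 kg = 340.38422 / 1e-06 = 3.4038422e+08 mg ≈ 3.404e+08 mg (4 s.f.).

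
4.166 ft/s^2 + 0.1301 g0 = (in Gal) 254.6. Check: 1 ft/s^2 = 0.3048 m/s^2, so 4.166 ft/s^2 = 4.166 * 0.3048 = 1.2697968 m/s^2. 1 g0 = 9.80665 m/s^2, so 0.1301 g0 = 0.1301 * 9.80665 = 1.2758452 m/s^2. Sum: 1.2697968 + 1.2758452 = 2.545642 m/s^2. 1 Gal = 0.01 m/s^2, so 2.545642 m/s^2 = 2.545642 / 0.01 = 254.5642 Gal ≈ 254.6 Gal (4 s.f.).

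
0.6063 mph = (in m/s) 1 mph = 0.44704 m/s, so 0.6063 mph = 0.6063 * 0.44704 = 0.27104035 m/s. Result: 0.27104035 m/s ≈ 0.271 m/s (4 s.f.). Final answer: 0.271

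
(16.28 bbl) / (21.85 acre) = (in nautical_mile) 1.581e-08. Check: 1 bbl = 0.15898729 m^3, so 16.28 bbl = 16.28 * 0.15898729 = 2.5883132 m^3. 1 acre = 4046.8564 m^2, so 21.85 acre = 21.85 * 4046.8564 = 88423.813 m^2. Combine: 2.5883132 m^3 / 88423.813 m^2 = 2.9271676e-05 m. 1 nautical_mile = 1852 m, so 2.9271676e-05 m = 2.9271676e-05 / 1852 = 1.580544e-08 nautical_mile ≈ 1.581e-08 nautical_mile (4 s.f.).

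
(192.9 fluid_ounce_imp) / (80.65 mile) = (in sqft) 4.545e-07. Check: 1 fluid_ounce_imp = 2.8413063e-05 m^3, so 192.9 fluid_ounce_imp = 192.9 * 2.8413063e-05 = 0.0054808798 m^3. 1 mile = 1609.344 m, so 80.65 mile = 80.65 * 1609.344 = 129793.59 m. Combine: 0.0054808798 m^3 / 129793.59 m = 4.222766e-08 m^2. 1 sqft = 0.09290304 m^2, so 4.222766e-08 m^2 = 4.222766e-08 / 0.09290304 = 4.5453475e-07 sqft ≈ 4.545e-07 sqft (4 s.f.).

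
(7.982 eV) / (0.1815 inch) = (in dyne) 1 eV = 1.6021766e-19 J, so 7.982 eV = 7.982 * 1.6021766e-19 = 1.2788574e-18 J. 1 inch = 0.0254 m, so 0.1815 inch = 0.1815 * 0.0254 = 0.0046101 m. Combine: 1.2788574e-18 J / 0.0046101 m = 2.7740339e-16 N. 1 dyne = 1e-05 N, so 2.7740339e-16 N = 2.7740339e-16 / 1e-05 = 2.7740339e-11 dyne ≈ 2.774e-11 dyne (4 s.f.). Final answer: 2.774e-11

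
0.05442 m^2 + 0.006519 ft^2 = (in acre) 1.36e-05. Check: 0.05442 m^2 is already in m^2. 1 ft^2 = 0.09290304 m^2, so 0.006519 ft^2 = 0.006519 * 0.09290304 = 0.00060563492 m^2. Sum: 0.05442 + 0.00060563492 = 0.055025635 m^2. 1 acre = 4046.8564 m^2, so 0.055025635 m^2 = 0.055025635 / 4046.8564 = 1.3597131e-05 acre ≈ 1.36e-05 acre (4 s.f.).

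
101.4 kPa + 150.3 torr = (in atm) 1.199. Check: 1 kPa = 1000 Pa, so 101.4 kPa = 101.4 * 1000 = 101400 Pa. 1 torr = 133.32237 Pa, so 150.3 torr = 150.3 * 133.32237 = 20038.352 Pa. Sum: 101400 + 20038.352 = 121438.35 Pa. 1 atm = 101325 Pa, so 121438.35 Pa = 121438.35 / 101325 = 1.1985034 atm ≈ 1.199 atm (4 s.f.).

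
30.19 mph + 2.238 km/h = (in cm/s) 1 mph = 0.44704 m/s, so 30.19 mph = 30.19 * 0.44704 = 13.496138 m/s. 1 km/h = 0.27777778 m/s, so 2.238 km/h = 2.238 * 0.27777778 = 0.62166667 m/s. Sum: 13.496138 + 0.62166667 = 14.117804 m/s. 1 cm/s = 0.01 m/s, so 14.117804 m/s = 14.117804 / 0.01 = 1411.7804 cm/s ≈ 1412 cm/s (4 s.f.). Final answer: 1412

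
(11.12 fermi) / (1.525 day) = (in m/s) 8.44e-20. Check: 1 fermi = 1e-15 m, so 11.12 fermi = 11.12 * 1e-15 = 1.112e-14 m. 1 day = 86400 s, so 1.525 day = 1.525 * 86400 = 131760 s. Combine: 1.112e-14 m / 131760 s = 8.4395871e-20 m/s. Result: 8.4395871e-20 m/s ≈ 8.44e-20 m/s (4 s.f.).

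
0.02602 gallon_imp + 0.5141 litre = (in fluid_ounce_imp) 1 gallon_imp = 0.00454609 m^3, so 0.02602 gallon_imp = 0.02602 * 0.00454609 = 0.00011828926 m^3. 1 litre = 0.001 m^3, so 0.5141 litre = 0.5141 * 0.001 = 0.0005141 m^3. Sum: 0.00011828926 + 0.0005141 = 0.00063238926 m^3. 1 fluid_ounce_imp = 2.8413063e-05 m^3, so 0.00063238926 m^3 = 0.00063238926 / 2.8413063e-05 = 22.25699 fluid_ounce_imp ≈ 22.26 fluid_ounce_imp (4 s.f.). Final answer: 22.26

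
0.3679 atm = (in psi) 5.407. Check: 1 atm = 101325 Pa, so 0.3679 atm = 0.3679 * 101325 = 37277.467 Pa. 1 psi = 6894.7573 Pa, so 37277.467 Pa = 37277.467 / 6894.7573 = 5.4066396 psi ≈ 5.407 psi (4 s.f.).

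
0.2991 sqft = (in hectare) 2.779e-06. Check: 1 sqft = 0.09290304 m^2, so 0.2991 sqft = 0.2991 * 0.09290304 = 0.027787299 m^2. 1 hectare = 10000 m^2, so 0.027787299 m^2 = 0.027787299 / 10000 = 2.7787299e-06 hectare ≈ 2.779e-06 hectare (4 s.f.).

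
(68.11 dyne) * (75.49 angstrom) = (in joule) 5.142e-12. Check: 1 dyne = 1e-05 N, so 68.11 dyne = 68.11 * 1e-05 = 0.0006811 N. 1 angstrom = 1e-10 m, so 75.49 angstrom = 75.49 * 1e-10 = 7.549e-09 m. Combine: 0.0006811 N * 7.549e-09 m = 5.1416239e-12 J. 5.1416239e-12 J = 5.1416239e-12 joule ≈ 5.142e-12 joule (4 s.f.).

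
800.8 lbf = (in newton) 3562. Check: 1 lbf = 4.4482216 N, so 800.8 lbf = 800.8 * 4.4482216 = 3562.1359 N. 3562.1359 N = 3562.1359 newton ≈ 3562 newton (4 s.f.).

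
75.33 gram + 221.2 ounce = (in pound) 13.99. Check: 1 gram = 0.001 kg, so 75.33 gram = 75.33 * 0.001 = 0.07533 kg. 1 ounce = 0.028349523 kg, so 221.2 ounce = 221.2 * 0.028349523 = 6.2709145 kg. Sum: 0.07533 + 6.2709145 = 6.3462445 kg. 1 pound = 0.45359237 kg, so 6.3462445 kg = 6.3462445 / 0.45359237 = 13.991074 pound ≈ 13.99 pound (4 s.f.).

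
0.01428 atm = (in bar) 0.01447. Check: 1 atm = 101325 Pa, so 0.01428 atm = 0.01428 * 101325 = 1446.921 Pa. 1 bar = 100000 Pa, so 1446.921 Pa = 1446.921 / 100000 = 0.01446921 bar ≈ 0.01447 bar (4 s.f.).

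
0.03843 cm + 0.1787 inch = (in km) 1 cm = 0.01 m, so 0.03843 cm = 0.03843 * 0.01 = 0.0003843 m. 1 inch = 0.0254 m, so 0.1787 inch = 0.1787 * 0.0254 = 0.00453898 m. Sum: 0.0003843 + 0.00453898 = 0.00492328 m. 1 km = 1000 m, so 0.00492328 m = 0.00492328 / 1000 = 4.92328e-06 km ≈ 4.923e-06 km (4 s.f.). Final answer: 4.923e-06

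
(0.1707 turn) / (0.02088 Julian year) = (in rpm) 1.554e-05. Check: 1 turn = 6.2831853 rad, so 0.1707 turn = 0.1707 * 6.2831853 = 1.0725397 rad. 1 Julian year = 31557600 s, so 0.02088 Julian year = 0.02088 * 31557600 = 658922.69 s. Combine: 1.0725397 rad / 658922.69 s = 1.6277171e-06 rad/s. 1 rpm = 0.10471976 rad/s, so 1.6277171e-06 rad/s = 1.6277171e-06 / 0.10471976 = 1.5543553e-05 rpm ≈ 1.554e-05 rpm (4 s.f.).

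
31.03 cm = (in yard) 0.3393. Check: 1 cm = 0.01 m, so 31.03 cm = 31.03 * 0.01 = 0.3103 m. 1 yard = 0.9144 m, so 0.3103 m = 0.3103 / 0.9144 = 0.33934821 yard ≈ 0.3393 yard (4 s.f.).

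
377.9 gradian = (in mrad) 1 gradian = 0.015707963 rad, so 377.9 gradian = 377.9 * 0.015707963 = 5.9360393 rad. 1 mrad = 0.001 rad, so 5.9360393 rad = 5.9360393 / 0.001 = 5936.0393 mrad ≈ 5936 mrad (4 s.f.). Final answer: 5936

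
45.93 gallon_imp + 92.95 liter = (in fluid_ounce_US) 1.02e+04. Check: 1 gallon_imp = 0.00454609 m^3, so 45.93 gallon_imp = 45.93 * 0.00454609 = 0.20880191 m^3. 1 liter = 0.001 m^3, so 92.95 liter = 92.95 * 0.001 = 0.09295 m^3. Sum: 0.20880191 + 0.09295 = 0.30175191 m^3. 1 fluid_ounce_US = 2.957353e-05 m^3, so 0.30175191 m^3 = 0.30175191 / 2.957353e-05 = 10203.446 fluid_ounce_US ≈ 1.02e+04 fluid_ounce_US (4 s.f.).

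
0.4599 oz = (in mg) 1.304e+04. Check: 1 oz = 0.028349523 kg, so 0.4599 oz = 0.4599 * 0.028349523 = 0.013037946 kg. 1 mg = 1e-06 kg, so 0.013037946 kg = 0.013037946 / 1e-06 = 13037.946 mg ≈ 1.304e+04 mg (4 s.f.).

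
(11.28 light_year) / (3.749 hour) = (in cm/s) 7.907e+14. Check: 1 light_year = 9.4607305e+15 m, so 11.28 light_year = 11.28 * 9.4607305e+15 = 1.0671704e+17 m. 1 hour = 3600 s, so 3.749 hour = 3.749 * 3600 = 13496.4 s. Combine: 1.0671704e+17 m / 13496.4 s = 7.9070745e+12 m/s. 1 cm/s = 0.01 m/s, so 7.9070745e+12 m/s = 7.9070745e+12 / 0.01 = 7.9070745e+14 cm/s ≈ 7.907e+14 cm/s (4 s.f.).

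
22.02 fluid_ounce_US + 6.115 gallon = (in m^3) 0.0238. Check: 1 fluid_ounce_US = 2.957353e-05 m^3, so 22.02 fluid_ounce_US = 22.02 * 2.957353e-05 = 0.00065120912 m^3. 1 gallon = 0.0037854118 m^3, so 6.115 gallon = 6.115 * 0.0037854118 = 0.023147793 m^3. Sum: 0.00065120912 + 0.023147793 = 0.023799002 m^3. Result: 0.023799002 m^3 ≈ 0.0238 m^3 (4 s.f.).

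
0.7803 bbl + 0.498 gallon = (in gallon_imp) 1 bbl = 0.15898729 m^3, so 0.7803 bbl = 0.7803 * 0.15898729 = 0.12405779 m^3. 1 gallon = 0.0037854118 m^3, so 0.498 gallon = 0.498 * 0.0037854118 = 0.0018851351 m^3. Sum: 0.12405779 + 0.0018851351 = 0.12594292 m^3. 1 gallon_imp = 0.00454609 m^3, so 0.12594292 m^3 = 0.12594292 / 0.00454609 = 27.70357 gallon_imp ≈ 27.7 gallon_imp (4 s.f.). Final answer: 27.7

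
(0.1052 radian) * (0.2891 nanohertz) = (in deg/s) 1.743e-09. Check: 0.1052 radian = 0.1052 rad. 1 nanohertz = 1e-09 Hz, so 0.2891 nanohertz = 0.2891 * 1e-09 = 2.891e-10 Hz. Combine: 0.1052 rad * 2.891e-10 Hz = 3.041332e-11 rad/s. 1 deg/s = 0.017453293 rad/s, so 3.041332e-11 rad/s = 3.041332e-11 / 0.017453293 = 1.7425549e-09 deg/s ≈ 1.743e-09 deg/s (4 s.f.).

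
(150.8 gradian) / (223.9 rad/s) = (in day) 1 gradian = 0.015707963 rad, so 150.8 gradian = 150.8 * 0.015707963 = 2.3687609 rad. 223.9 rad/s is already in rad/s. Combine: 2.3687609 rad / 223.9 rad/s = 0.010579548 s. 1 day = 86400 s, so 0.010579548 s = 0.010579548 / 86400 = 1.2244848e-07 day ≈ 1.224e-07 day (4 s.f.). Final answer: 1.224e-07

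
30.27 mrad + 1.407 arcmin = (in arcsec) 6328. Check: 1 mrad = 0.001 rad, so 30.27 mrad = 30.27 * 0.001 = 0.03027 rad. 1 arcmin = 0.00029088821 rad, so 1.407 arcmin = 1.407 * 0.00029088821 = 0.00040927971 rad. Sum: 0.03027 + 0.00040927971 = 0.03067928 rad. 1 arcsec = 4.8481368e-06 rad, so 0.03067928 rad = 0.03067928 / 4.8481368e-06 = 6328.0557 arcsec ≈ 6328 arcsec (4 s.f.).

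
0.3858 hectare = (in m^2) 3858. Check: 1 hectare = 10000 m^2, so 0.3858 hectare = 0.3858 * 10000 = 3858 m^2. Result: 3858 m^2.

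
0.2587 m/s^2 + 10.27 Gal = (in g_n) 0.2587 m/s^2 is already in m/s^2. 1 Gal = 0.01 m/s^2, so 10.27 Gal = 10.27 * 0.01 = 0.1027 m/s^2. Sum: 0.2587 + 0.1027 = 0.3614 m/s^2. 1 g_n = 9.80665 m/s^2, so 0.3614 m/s^2 = 0.3614 / 9.80665 = 0.036852544 g_n ≈ 0.03685 g_n (4 s.f.). Final answer: 0.03685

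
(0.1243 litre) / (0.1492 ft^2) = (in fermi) 8.968e+12. Check: 1 litre = 0.001 m^3, so 0.1243 litre = 0.1243 * 0.001 = 0.0001243 m^3. 1 ft^2 = 0.09290304 m^2, so 0.1492 ft^2 = 0.1492 * 0.09290304 = 0.013861134 m^2. Combine: 0.0001243 m^3 / 0.013861134 m^2 = 0.0089675205 m. 1 fermi = 1e-15 m, so 0.0089675205 m = 0.0089675205 / 1e-15 = 8.9675205e+12 fermi ≈ 8.968e+12 fermi (4 s.f.).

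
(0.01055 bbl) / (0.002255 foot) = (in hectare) 0.000244. Check: 1 bbl = 0.15898729 m^3, so 0.01055 bbl = 0.01055 * 0.15898729 = 0.001677316 m^3. 1 foot = 0.3048 m, so 0.002255 foot = 0.002255 * 0.3048 = 0.000687324 m. Combine: 0.001677316 m^3 / 0.000687324 m = 2.440357 m^2. 1 hectare = 10000 m^2, so 2.440357 m^2 = 2.440357 / 10000 = 0.0002440357 hectare ≈ 0.000244 hectare (4 s.f.).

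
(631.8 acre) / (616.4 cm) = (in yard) 4.536e+05. Check: 1 acre = 4046.8564 m^2, so 631.8 acre = 631.8 * 4046.8564 = 2556803.9 m^2. 1 cm = 0.01 m, so 616.4 cm = 616.4 * 0.01 = 6.164 m. Combine: 2556803.9 m^2 / 6.164 m = 414796.22 m. 1 yard = 0.9144 m, so 414796.22 m = 414796.22 / 0.9144 = 453626.66 yard ≈ 4.536e+05 yard (4 s.f.).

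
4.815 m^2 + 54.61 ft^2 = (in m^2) 9.888. Check: 4.815 m^2 is already in m^2. 1 ft^2 = 0.09290304 m^2, so 54.61 ft^2 = 54.61 * 0.09290304 = 5.073435 m^2. Sum: 4.815 + 5.073435 = 9.888435 m^2. Result: 9.888435 m^2 ≈ 9.888 m^2 (4 s.f.).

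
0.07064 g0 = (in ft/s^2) 2.273. Check: 1 g0 = 9.80665 m/s^2, so 0.07064 g0 = 0.07064 * 9.80665 = 0.69274176 m/s^2. 1 ft/s^2 = 0.3048 m/s^2, so 0.69274176 m/s^2 = 0.69274176 / 0.3048 = 2.2727748 ft/s^2 ≈ 2.273 ft/s^2 (4 s.f.).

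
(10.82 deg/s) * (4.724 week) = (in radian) 5.395e+05. Check: 1 deg/s = 0.017453293 rad/s, so 10.82 deg/s = 10.82 * 0.017453293 = 0.18884463 rad/s. 1 week = 604800 s, so 4.724 week = 4.724 * 604800 = 2857075.2 s. Combine: 0.18884463 rad/s * 2857075.2 s = 539543.29 rad. 539543.29 rad = 539543.29 radian ≈ 5.395e+05 radian (4 s.f.).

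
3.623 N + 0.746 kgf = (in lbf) 2.459. Check: 3.623 N is already in N. 1 kgf = 9.80665 N, so 0.746 kgf = 0.746 * 9.80665 = 7.3157609 N. Sum: 3.623 + 7.3157609 = 10.938761 N. 1 lbf = 4.4482216 N, so 10.938761 N = 10.938761 / 4.4482216 = 2.4591313 lbf ≈ 2.459 lbf (4 s.f.).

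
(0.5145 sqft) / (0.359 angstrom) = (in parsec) 4.315e-08. Check: 1 sqft = 0.09290304 m^2, so 0.5145 sqft = 0.5145 * 0.09290304 = 0.047798614 m^2. 1 angstrom = 1e-10 m, so 0.359 angstrom = 0.359 * 1e-10 = 3.59e-11 m. Combine: 0.047798614 m^2 / 3.59e-11 m = 1.3314377e+09 m. 1 parsec = 3.0856776e+16 m, so 1.3314377e+09 m = 1.3314377e+09 / 3.0856776e+16 = 4.3148958e-08 parsec ≈ 4.315e-08 parsec (4 s.f.).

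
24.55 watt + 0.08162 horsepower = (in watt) 24.55 watt = 24.55 W. 1 horsepower = 745.69987 W, so 0.08162 horsepower = 0.08162 * 745.69987 = 60.864024 W. Sum: 24.55 + 60.864024 = 85.414024 W. 85.414024 W = 85.414024 watt ≈ 85.41 watt (4 s.f.). Final answer: 85.41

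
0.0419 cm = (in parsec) 1.358e-20. Check: 1 cm = 0.01 m, so 0.0419 cm = 0.0419 * 0.01 = 0.000419 m. 1 parsec = 3.0856776e+16 m, so 0.000419 m = 0.000419 / 3.0856776e+16 = 1.3578865e-20 parsec ≈ 1.358e-20 parsec (4 s.f.).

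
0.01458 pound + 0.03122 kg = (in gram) 1 pound = 0.45359237 kg, so 0.01458 pound = 0.01458 * 0.45359237 = 0.0066133768 kg. 0.03122 kg is already in kg. Sum: 0.0066133768 + 0.03122 = 0.037833377 kg. 1 gram = 0.001 kg, so 0.037833377 kg = 0.037833377 / 0.001 = 37.833377 gram ≈ 37.83 gram (4 s.f.). Final answer: 37.83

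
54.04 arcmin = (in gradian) 1.001. Check: 1 arcmin = 0.00029088821 rad, so 54.04 arcmin = 54.04 * 0.00029088821 = 0.015719599 rad. 1 gradian = 0.015707963 rad, so 0.015719599 rad = 0.015719599 / 0.015707963 = 1.0007407 gradian ≈ 1.001 gradian (4 s.f.).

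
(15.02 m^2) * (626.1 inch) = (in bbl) 15.02 m^2 is already in m^2. 1 inch = 0.0254 m, so 626.1 inch = 626.1 * 0.0254 = 15.90294 m. Combine: 15.02 m^2 * 15.90294 m = 238.86216 m^3. 1 bbl = 0.15898729 m^3, so 238.86216 m^3 = 238.86216 / 0.15898729 = 1502.3978 bbl ≈ 1502 bbl (4 s.f.). Final answer: 1502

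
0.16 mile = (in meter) 1 mile = 1609.344 m, so 0.16 mile = 0.16 * 1609.344 = 257.49504 m. 257.49504 m = 257.49504 meter ≈ 257.5 meter (4 s.f.). Final answer: 257.5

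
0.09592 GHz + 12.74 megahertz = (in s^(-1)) 1 GHz = 1e+09 Hz, so 0.09592 GHz = 0.09592 * 1e+09 = 95920000 Hz. 1 megahertz = 1000000 Hz, so 12.74 megahertz = 12.74 * 1000000 = 12740000 Hz. Sum: 95920000 + 12740000 = 1.0866e+08 Hz. 1.0866e+08 Hz = 1.0866e+08 s^(-1) ≈ 1.087e+08 s^(-1) (4 s.f.). Final answer: 1.087e+08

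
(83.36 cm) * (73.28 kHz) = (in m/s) 1 cm = 0.01 m, so 83.36 cm = 83.36 * 0.01 = 0.8336 m. 1 kHz = 1000 Hz, so 73.28 kHz = 73.28 * 1000 = 73280 Hz. Combine: 0.8336 m * 73280 Hz = 61086.208 m/s. Result: 61086.208 m/s ≈ 6.109e+04 m/s (4 s.f.). Final answer: 6.109e+04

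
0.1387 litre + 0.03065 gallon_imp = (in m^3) 0.000278. Check: 1 litre = 0.001 m^3, so 0.1387 litre = 0.1387 * 0.001 = 0.0001387 m^3. 1 gallon_imp = 0.00454609 m^3, so 0.03065 gallon_imp = 0.03065 * 0.00454609 = 0.00013933766 m^3. Sum: 0.0001387 + 0.00013933766 = 0.00027803766 m^3. Result: 0.00027803766 m^3 ≈ 0.000278 m^3 (4 s.f.).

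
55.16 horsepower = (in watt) 1 horsepower = 745.69987 W, so 55.16 horsepower = 55.16 * 745.69987 = 41132.805 W. 41132.805 W = 41132.805 watt ≈ 4.113e+04 watt (4 s.f.). Final answer: 4.113e+04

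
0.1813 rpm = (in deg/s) 1.088. Check: 1 rpm = 0.10471976 rad/s, so 0.1813 rpm = 0.1813 * 0.10471976 = 0.018985692 rad/s. 1 deg/s = 0.017453293 rad/s, so 0.018985692 rad/s = 0.018985692 / 0.017453293 = 1.0878 deg/s ≈ 1.088 deg/s (4 s.f.).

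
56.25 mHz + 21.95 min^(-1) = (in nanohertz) 4.221e+08. Check: 1 mHz = 0.001 Hz, so 56.25 mHz = 56.25 * 0.001 = 0.05625 Hz. 1 min^(-1) = 0.016666667 Hz, so 21.95 min^(-1) = 21.95 * 0.016666667 = 0.36583333 Hz. Sum: 0.05625 + 0.36583333 = 0.42208333 Hz. 1 nanohertz = 1e-09 Hz, so 0.42208333 Hz = 0.42208333 / 1e-09 = 4.2208333e+08 nanohertz ≈ 4.221e+08 nanohertz (4 s.f.).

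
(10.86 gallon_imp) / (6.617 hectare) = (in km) 7.461e-10. Check: 1 gallon_imp = 0.00454609 m^3, so 10.86 gallon_imp = 10.86 * 0.00454609 = 0.049370537 m^3. 1 hectare = 10000 m^2, so 6.617 hectare = 6.617 * 10000 = 66170 m^2. Combine: 0.049370537 m^3 / 66170 m^2 = 7.4611663e-07 m. 1 km = 1000 m, so 7.4611663e-07 m = 7.4611663e-07 / 1000 = 7.4611663e-10 km ≈ 7.461e-10 km (4 s.f.).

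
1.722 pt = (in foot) 0.001993. Check: 1 pt = 0.00035277778 m, so 1.722 pt = 1.722 * 0.00035277778 = 0.00060748333 m. 1 foot = 0.3048 m, so 0.00060748333 m = 0.00060748333 / 0.3048 = 0.0019930556 foot ≈ 0.001993 foot (4 s.f.).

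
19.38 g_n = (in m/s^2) 1 g_n = 9.80665 m/s^2, so 19.38 g_n = 19.38 * 9.80665 = 190.05288 m/s^2. Result: 190.05288 m/s^2 ≈ 190.1 m/s^2 (4 s.f.). Final answer: 190.1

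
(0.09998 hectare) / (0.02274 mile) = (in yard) 1 hectare = 10000 m^2, so 0.09998 hectare = 0.09998 * 10000 = 999.8 m^2. 1 mile = 1609.344 m, so 0.02274 mile = 0.02274 * 1609.344 = 36.596483 m. Combine: 999.8 m^2 / 36.596483 m = 27.319565 m. 1 yard = 0.9144 m, so 27.319565 m = 27.319565 / 0.9144 = 29.87704 yard ≈ 29.88 yard (4 s.f.). Final answer: 29.88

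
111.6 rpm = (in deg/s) 1 rpm = 0.10471976 rad/s, so 111.6 rpm = 111.6 * 0.10471976 = 11.686725 rad/s. 1 deg/s = 0.017453293 rad/s, so 11.686725 rad/s = 11.686725 / 0.017453293 = 669.6 deg/s. Final answer: 669.6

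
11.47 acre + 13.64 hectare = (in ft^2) 1 acre = 4046.8564 m^2, so 11.47 acre = 11.47 * 4046.8564 = 46417.443 m^2. 1 hectare = 10000 m^2, so 13.64 hectare = 13.64 * 10000 = 136400 m^2. Sum: 46417.443 + 136400 = 182817.44 m^2. 1 ft^2 = 0.09290304 m^2, so 182817.44 m^2 = 182817.44 / 0.09290304 = 1967830.6 ft^2 ≈ 1.968e+06 ft^2 (4 s.f.). Final answer: 1.968e+06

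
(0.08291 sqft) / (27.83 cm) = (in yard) 0.03027. Check: 1 sqft = 0.09290304 m^2, so 0.08291 sqft = 0.08291 * 0.09290304 = 0.007702591 m^2. 1 cm = 0.01 m, so 27.83 cm = 27.83 * 0.01 = 0.2783 m. Combine: 0.007702591 m^2 / 0.2783 m = 0.027677294 m. 1 yard = 0.9144 m, so 0.027677294 m = 0.027677294 / 0.9144 = 0.030268257 yard ≈ 0.03027 yard (4 s.f.).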